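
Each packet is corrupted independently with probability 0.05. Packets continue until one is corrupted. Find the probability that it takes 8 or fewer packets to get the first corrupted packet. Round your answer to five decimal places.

Y = number of packets to the first success; geometric, p = 0.05.
P(Y ≤ 8) = 1 − (1−p)^8 = 1 − 0.6634204 = 0.3365796

0.33658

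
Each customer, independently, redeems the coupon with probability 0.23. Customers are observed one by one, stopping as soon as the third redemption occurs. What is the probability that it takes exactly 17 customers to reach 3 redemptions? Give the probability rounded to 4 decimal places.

Y = trial on which the third success occurs; negative binomial, r=3, p=0.23.
P(Y=17) = C(16,2) · p^3 · (1−p)^14
= 120 · 0.012167 · 0.025756 = 0.037604

0.0376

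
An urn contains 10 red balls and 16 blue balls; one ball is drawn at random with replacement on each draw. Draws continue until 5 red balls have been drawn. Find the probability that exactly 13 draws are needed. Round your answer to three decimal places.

0.086

Y = trial on which the fifth success occurs; negative binomial, r=5, p=0.384615.
P(Y=13) = C(12,4) · p^5 · (1−p)^8
= 495 · 0.0084165 · 0.020567 = 0.08569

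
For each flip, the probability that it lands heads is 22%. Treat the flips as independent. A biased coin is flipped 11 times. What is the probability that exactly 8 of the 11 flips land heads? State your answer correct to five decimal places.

0.00043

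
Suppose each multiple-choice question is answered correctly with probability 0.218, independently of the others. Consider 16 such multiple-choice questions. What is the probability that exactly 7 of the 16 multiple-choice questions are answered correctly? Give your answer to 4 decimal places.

0.0293

X ~ Binomial(n=16, p=0.218).
P(X=7) = C(16,7) · p^7 · (1−p)^9
= 11440 · 2.3399e-05 · 0.10936 = 0.029274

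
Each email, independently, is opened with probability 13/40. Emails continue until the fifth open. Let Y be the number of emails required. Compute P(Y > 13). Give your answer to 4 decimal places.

Needing more than 13 emails ⇔ fewer than 5 successes in the first 13. With X ~ Binomial(13, 0.325), P(Y > 13) = P(X ≤ 4).
  k=0: C(13,0)·0.325^0·0.675^13 = 0.006039
  k=1: C(13,1)·0.325^1·0.675^12 = 0.037798
  k=2: C(13,2)·0.325^2·0.675^11 = 0.109195
  k=3: C(13,3)·0.325^3·0.675^10 = 0.192776
  k=4: C(13,4)·0.325^4·0.675^9 = 0.232046
P(X ≤ 4) = 0.577854

0.5779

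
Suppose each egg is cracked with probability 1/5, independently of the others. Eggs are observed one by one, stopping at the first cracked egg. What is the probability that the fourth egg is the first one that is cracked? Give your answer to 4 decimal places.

Geometric (trials to first success), p = 0.20.
P(Y = 4) = (1−p)^3 · p = 0.512 · 0.20 = 0.102400

0.1024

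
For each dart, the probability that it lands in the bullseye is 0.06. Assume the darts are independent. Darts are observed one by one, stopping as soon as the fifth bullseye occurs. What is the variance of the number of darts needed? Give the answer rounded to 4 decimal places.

Y = total darts until the fifth success; negative binomial with r=5, p=0.06.
Var(Y) = r(1−p)/p² = 5·0.94 / 0.06² = 1305.555556

1305.5556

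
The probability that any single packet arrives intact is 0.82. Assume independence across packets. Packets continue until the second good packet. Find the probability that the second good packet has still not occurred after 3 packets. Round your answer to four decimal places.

0.0855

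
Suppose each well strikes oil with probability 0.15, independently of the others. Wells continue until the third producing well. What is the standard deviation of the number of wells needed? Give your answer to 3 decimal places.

10.646

Y = total wells until the third success; negative binomial with r=3, p=0.15.
SD(Y) = √[r(1−p)/p²] = √(113.33333) = 10.64581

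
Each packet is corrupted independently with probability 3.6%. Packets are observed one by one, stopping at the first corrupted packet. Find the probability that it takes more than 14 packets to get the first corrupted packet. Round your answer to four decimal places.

Y = number of packets to the first success; geometric, p = 0.036.
P(Y > 14) = P(first 14 all fail) = (1−p)^14 = 0.598520

0.5985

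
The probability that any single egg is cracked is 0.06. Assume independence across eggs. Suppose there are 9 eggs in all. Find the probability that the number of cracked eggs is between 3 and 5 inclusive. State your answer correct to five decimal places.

X ~ Binomial(9, 0.06); P(3 ≤ X ≤ 5) = Σ C(9,k) p^k (1−p)^(9−k) over k:
  k=3: C(9,3)·0.06^3·0.94^6 = 0.0125170
  k=4: C(9,4)·0.06^4·0.94^5 = 0.0011984
  k=5: C(9,5)·0.06^5·0.94^4 = 0.0000765
Total = 0.0137919

0.01379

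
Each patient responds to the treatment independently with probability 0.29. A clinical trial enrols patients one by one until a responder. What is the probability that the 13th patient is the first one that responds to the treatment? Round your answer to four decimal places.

Geometric (trials to first success), p = 0.29.
P(Y = 13) = (1−p)^12 · p = 0.01641 · 0.29 = 0.004759

0.0048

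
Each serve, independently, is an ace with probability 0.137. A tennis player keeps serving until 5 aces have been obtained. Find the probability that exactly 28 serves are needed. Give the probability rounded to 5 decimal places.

Y = trial on which the fifth success occurs; negative binomial, r=5, p=0.137.
P(Y=28) = C(27,4) · p^5 · (1−p)^23
= 17550 · 4.8262e-05 · 0.033748 = 0.0285843

0.02858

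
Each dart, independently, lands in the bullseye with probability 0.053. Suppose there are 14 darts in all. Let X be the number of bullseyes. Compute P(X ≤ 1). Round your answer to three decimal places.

0.832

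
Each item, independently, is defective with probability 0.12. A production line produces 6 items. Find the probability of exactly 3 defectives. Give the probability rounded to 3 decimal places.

0.024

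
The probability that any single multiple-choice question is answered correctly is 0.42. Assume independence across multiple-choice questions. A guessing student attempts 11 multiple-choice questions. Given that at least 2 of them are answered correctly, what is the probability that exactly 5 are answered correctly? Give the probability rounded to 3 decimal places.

X ~ Binomial(11, 0.42). Want P(X=5 | X≥2) = P(X=5) / P(X≥2).
P(X=5) = C(11,5)·0.42^5·0.58^6 = 0.22986
P(X≥2) = 1 − 0.00250 − 0.01990 = 0.97760
Ratio = 0.22986 / 0.97760 = 0.23512

0.235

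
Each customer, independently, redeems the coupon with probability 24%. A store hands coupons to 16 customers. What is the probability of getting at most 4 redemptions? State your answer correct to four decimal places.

0.6659

X ~ Binomial(16, 0.24); P(X ≤ 4) = Σ C(16,k) p^k (1−p)^(16−k) over k:
  k=0: C(16,0)·0.24^0·0.76^16 = 0.012388
  k=1: C(16,1)·0.24^1·0.76^15 = 0.062594
  k=2: C(16,2)·0.24^2·0.76^14 = 0.148250
  k=3: C(16,3)·0.24^3·0.76^13 = 0.218473
  k=4: C(16,4)·0.24^4·0.76^12 = 0.224223
Total = 0.665929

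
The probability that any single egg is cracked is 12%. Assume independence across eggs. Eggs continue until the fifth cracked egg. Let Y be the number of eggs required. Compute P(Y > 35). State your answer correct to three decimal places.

Needing more than 35 eggs ⇔ fewer than 5 successes in the first 35. With X ~ Binomial(35, 0.12), P(Y > 35) = P(X ≤ 4).
  k=0: C(35,0)·0.12^0·0.88^35 = 0.01140
  k=1: C(35,1)·0.12^1·0.88^34 = 0.05441
  k=2: C(35,2)·0.12^2·0.88^33 = 0.12613
  k=3: C(35,3)·0.12^3·0.88^32 = 0.18919
  k=4: C(35,4)·0.12^4·0.88^31 = 0.20639
P(X ≤ 4) = 0.58751

0.588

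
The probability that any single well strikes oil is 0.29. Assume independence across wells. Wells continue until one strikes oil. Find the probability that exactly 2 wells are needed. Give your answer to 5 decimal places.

Geometric (trials to first success), p = 0.29.
P(Y = 2) = (1−p)^1 · p = 0.71 · 0.29 = 0.2059000

0.20590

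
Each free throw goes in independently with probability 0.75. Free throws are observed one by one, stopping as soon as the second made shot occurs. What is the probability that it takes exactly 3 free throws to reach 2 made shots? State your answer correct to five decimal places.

Y = trial on which the second success occurs; negative binomial, r=2, p=0.75.
P(Y=3) = C(2,1) · p^2 · (1−p)^1
= 2 · 0.5625 · 0.25 = 0.2812500

0.28125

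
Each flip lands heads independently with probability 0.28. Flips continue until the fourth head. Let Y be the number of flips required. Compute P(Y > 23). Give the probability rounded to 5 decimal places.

Needing more than 23 flips ⇔ fewer than 4 successes in the first 23. With X ~ Binomial(23, 0.28), P(Y > 23) = P(X ≤ 3).
  k=0: C(23,0)·0.28^0·0.72^23 = 0.0005232
  k=1: C(23,1)·0.28^1·0.72^22 = 0.0046795
  k=2: C(23,2)·0.28^2·0.72^21 = 0.0200179
  k=3: C(23,3)·0.28^3·0.72^20 = 0.0544932
P(X ≤ 3) = 0.0797138

0.07971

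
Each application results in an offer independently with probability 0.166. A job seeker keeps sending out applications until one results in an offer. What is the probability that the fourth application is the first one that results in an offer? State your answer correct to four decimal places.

Geometric (trials to first success), p = 0.166.
P(Y = 4) = (1−p)^3 · p = 0.58009 · 0.166 = 0.096296

0.0963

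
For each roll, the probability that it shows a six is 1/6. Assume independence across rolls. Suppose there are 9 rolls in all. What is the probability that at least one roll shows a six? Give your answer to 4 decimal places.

P(at least one) = 1 − P(none) = 1 − (1 − 0.166667)^9
= 1 − 0.193807 = 0.806193

0.8062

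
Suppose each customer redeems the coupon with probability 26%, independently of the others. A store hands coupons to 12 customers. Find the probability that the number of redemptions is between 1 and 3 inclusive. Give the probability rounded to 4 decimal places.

X ~ Binomial(12, 0.26); P(1 ≤ X ≤ 3) = Σ C(12,k) p^k (1−p)^(12−k) over k:
  k=1: C(12,1)·0.26^1·0.74^11 = 0.113685
  k=2: C(12,2)·0.26^2·0.74^10 = 0.219689
  k=3: C(12,3)·0.26^3·0.74^9 = 0.257293
Total = 0.590667

0.5907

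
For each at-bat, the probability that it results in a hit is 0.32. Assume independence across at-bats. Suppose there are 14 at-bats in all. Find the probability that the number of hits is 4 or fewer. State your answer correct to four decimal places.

0.5187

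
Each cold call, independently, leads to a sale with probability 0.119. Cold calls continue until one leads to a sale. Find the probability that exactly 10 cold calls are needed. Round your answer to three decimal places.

0.038

Geometric (trials to first success), p = 0.119.
P(Y = 10) = (1−p)^9 · p = 0.31973 · 0.119 = 0.03805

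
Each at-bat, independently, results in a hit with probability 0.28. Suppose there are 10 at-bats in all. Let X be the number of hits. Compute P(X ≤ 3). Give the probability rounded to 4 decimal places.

X ~ Binomial(10, 0.28); P(X ≤ 3) = Σ C(10,k) p^k (1−p)^(10−k) over k:
  k=0: C(10,0)·0.28^0·0.72^10 = 0.037439
  k=1: C(10,1)·0.28^1·0.72^9 = 0.145596
  k=2: C(10,2)·0.28^2·0.72^8 = 0.254794
  k=3: C(10,3)·0.28^3·0.72^7 = 0.264230
Total = 0.702059

0.7021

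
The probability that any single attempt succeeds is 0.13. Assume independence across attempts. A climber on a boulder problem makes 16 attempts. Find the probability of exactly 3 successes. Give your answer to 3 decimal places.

X ~ Binomial(n=16, p=0.13).
P(X=3) = C(16,3) · p^3 · (1−p)^13
= 560 · 0.002197 · 0.16359 = 0.20127

0.201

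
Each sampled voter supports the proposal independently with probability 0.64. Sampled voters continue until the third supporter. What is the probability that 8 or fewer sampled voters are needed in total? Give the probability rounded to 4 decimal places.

0.9707

Finishing within 8 sampled voters ⇔ at least 3 successes in the first 8. With X ~ Binomial(8, 0.64), P(Y ≤ 8) = 1 − P(X ≤ 2).
  k=0: C(8,0)·0.64^0·0.36^8 = 0.000282
  k=1: C(8,1)·0.64^1·0.36^7 = 0.004012
  k=2: C(8,2)·0.64^2·0.36^6 = 0.024965
1 − 0.029259 = 0.970741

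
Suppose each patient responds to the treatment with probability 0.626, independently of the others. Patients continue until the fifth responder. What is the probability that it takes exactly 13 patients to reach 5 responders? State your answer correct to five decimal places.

0.01822

Y = trial on which the fifth success occurs; negative binomial, r=5, p=0.626.
P(Y=13) = C(12,4) · p^5 · (1−p)^8
= 495 · 0.096133 · 0.0003828 = 0.0182159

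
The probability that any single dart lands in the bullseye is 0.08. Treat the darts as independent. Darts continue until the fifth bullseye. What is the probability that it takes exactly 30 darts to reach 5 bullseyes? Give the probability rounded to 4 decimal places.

Y = trial on which the fifth success occurs; negative binomial, r=5, p=0.08.
P(Y=30) = C(29,4) · p^5 · (1−p)^25
= 23751 · 3.2768e-06 · 0.12436 = 0.009679

0.0097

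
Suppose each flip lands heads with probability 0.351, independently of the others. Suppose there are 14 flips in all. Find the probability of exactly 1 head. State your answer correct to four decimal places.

X ~ Binomial(n=14, p=0.351).
P(X=1) = C(14,1) · p^1 · (1−p)^13
= 14 · 0.351 · 0.0036239 = 0.017808

0.0178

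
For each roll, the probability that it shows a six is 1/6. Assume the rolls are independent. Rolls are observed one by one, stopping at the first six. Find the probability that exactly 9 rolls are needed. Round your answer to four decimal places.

Geometric (trials to first success), p = 0.166667.
P(Y = 9) = (1−p)^8 · p = 0.23257 · 0.166667 = 0.038761

0.0388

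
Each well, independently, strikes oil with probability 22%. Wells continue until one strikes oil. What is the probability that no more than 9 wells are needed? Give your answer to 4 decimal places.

0.8931

Y = number of wells to the first success; geometric, p = 0.22.
P(Y ≤ 9) = 1 − (1−p)^9 = 1 − 0.106869 = 0.893131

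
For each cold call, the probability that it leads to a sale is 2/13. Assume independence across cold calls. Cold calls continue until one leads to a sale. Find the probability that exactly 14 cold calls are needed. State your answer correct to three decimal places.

0.018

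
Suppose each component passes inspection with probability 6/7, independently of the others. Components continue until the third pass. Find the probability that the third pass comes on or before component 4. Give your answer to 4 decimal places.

Finishing within 4 components ⇔ at least 3 successes in the first 4. With X ~ Binomial(4, 0.857143), P(Y ≤ 4) = 1 − P(X ≤ 2).
  k=0: C(4,0)·0.857143^0·0.142857^4 = 0.000416
  k=1: C(4,1)·0.857143^1·0.142857^3 = 0.009996
  k=2: C(4,2)·0.857143^2·0.142857^2 = 0.089963
1 − 0.100375 = 0.899625

0.8996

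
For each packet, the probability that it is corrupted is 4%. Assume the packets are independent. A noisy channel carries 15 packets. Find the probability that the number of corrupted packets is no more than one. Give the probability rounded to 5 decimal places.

0.88089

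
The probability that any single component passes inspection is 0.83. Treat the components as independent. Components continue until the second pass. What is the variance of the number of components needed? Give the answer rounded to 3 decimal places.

Y = total components until the second success; negative binomial with r=2, p=0.83.
Var(Y) = r(1−p)/p² = 2·0.17 / 0.83² = 0.49354

0.494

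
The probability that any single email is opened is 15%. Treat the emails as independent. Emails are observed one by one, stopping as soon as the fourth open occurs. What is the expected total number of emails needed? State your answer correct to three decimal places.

26.667

Y = total emails until the fourth success; negative binomial with r=4, p=0.15.
E[Y] = r / p = 4 / 0.15 = 26.66667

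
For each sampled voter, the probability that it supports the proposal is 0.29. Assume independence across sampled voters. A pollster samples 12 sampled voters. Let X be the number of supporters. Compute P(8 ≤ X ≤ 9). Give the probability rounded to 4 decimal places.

0.0074

X ~ Binomial(12, 0.29); P(8 ≤ X ≤ 9) = Σ C(12,k) p^k (1−p)^(12−k) over k:
  k=8: C(12,8)·0.29^8·0.71^4 = 0.006292
  k=9: C(12,9)·0.29^9·0.71^3 = 0.001142
Total = 0.007435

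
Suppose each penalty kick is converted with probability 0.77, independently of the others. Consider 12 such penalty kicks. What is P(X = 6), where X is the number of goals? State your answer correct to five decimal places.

0.02851

X ~ Binomial(n=12, p=0.77).
P(X=6) = C(12,6) · p^6 · (1−p)^6
= 924 · 0.20842 · 0.00014804 = 0.0285091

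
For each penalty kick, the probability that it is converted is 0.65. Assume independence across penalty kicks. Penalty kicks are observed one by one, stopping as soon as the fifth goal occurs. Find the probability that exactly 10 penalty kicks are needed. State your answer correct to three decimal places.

Y = trial on which the fifth success occurs; negative binomial, r=5, p=0.65.
P(Y=10) = C(9,4) · p^5 · (1−p)^5
= 126 · 0.11603 · 0.0052522 = 0.07679

0.077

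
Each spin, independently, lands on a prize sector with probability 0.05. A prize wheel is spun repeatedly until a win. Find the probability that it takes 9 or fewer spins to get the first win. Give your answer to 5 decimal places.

Y = number of spins to the first success; geometric, p = 0.05.
P(Y ≤ 9) = 1 − (1−p)^9 = 1 − 0.6302494 = 0.3697506

0.36975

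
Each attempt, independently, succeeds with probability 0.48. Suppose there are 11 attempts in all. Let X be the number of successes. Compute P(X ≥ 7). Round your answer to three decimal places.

X ~ Binomial(11, 0.48); P(X ≥ 7) = Σ C(11,k) p^k (1−p)^(11−k) over k:
  k=7: C(11,7)·0.48^7·0.52^4 = 0.14165
  k=8: C(11,8)·0.48^8·0.52^3 = 0.06538
  k=9: C(11,9)·0.48^9·0.52^2 = 0.02012
  k=10: C(11,10)·0.48^10·0.52^1 = 0.00371
  k=11: C(11,11)·0.48^11·0.52^0 = 0.00031
Total = 0.23117

0.231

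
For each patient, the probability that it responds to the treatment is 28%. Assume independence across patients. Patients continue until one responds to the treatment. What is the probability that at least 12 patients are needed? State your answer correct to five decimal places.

0.02696

Y = number of patients to the first success; geometric, p = 0.28.
P(Y > 11) = P(first 11 all fail) = (1−p)^11 = 0.0269561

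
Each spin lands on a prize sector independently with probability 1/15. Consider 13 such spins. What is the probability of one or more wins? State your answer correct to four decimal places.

0.5922

P(at least one) = 1 − P(none) = 1 − (1 − 0.066667)^13
= 1 − 0.407829 = 0.592171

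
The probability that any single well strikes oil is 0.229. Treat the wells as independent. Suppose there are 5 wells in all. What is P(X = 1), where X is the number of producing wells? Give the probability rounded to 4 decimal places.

0.4046

X ~ Binomial(n=5, p=0.229).
P(X=1) = C(5,1) · p^1 · (1−p)^4
= 5 · 0.229 · 0.35336 = 0.404597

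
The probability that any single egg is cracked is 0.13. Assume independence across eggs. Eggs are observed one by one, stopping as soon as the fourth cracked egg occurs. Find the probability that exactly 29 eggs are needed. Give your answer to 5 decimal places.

0.02878

Y = trial on which the fourth success occurs; negative binomial, r=4, p=0.13.
P(Y=29) = C(28,3) · p^4 · (1−p)^25
= 3276 · 0.00028561 · 0.03076 = 0.0287805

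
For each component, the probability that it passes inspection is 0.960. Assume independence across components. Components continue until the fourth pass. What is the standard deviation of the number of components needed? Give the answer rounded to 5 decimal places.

Y = total components until the fourth success; negative binomial with r=4, p=0.96.
SD(Y) = √[r(1−p)/p²] = √(0.1736111) = 0.4166667

0.41667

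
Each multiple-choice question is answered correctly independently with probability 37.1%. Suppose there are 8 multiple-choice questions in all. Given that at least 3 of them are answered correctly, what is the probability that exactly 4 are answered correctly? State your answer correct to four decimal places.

X ~ Binomial(8, 0.371). Want P(X=4 | X≥3) = P(X=4) / P(X≥3).
P(X=4) = C(8,4)·0.371^4·0.629^4 = 0.207585
P(X≥3) = 1 − 0.024502 − 0.115616 − 0.238677 = 0.621205
Ratio = 0.207585 / 0.621205 = 0.334165

0.3342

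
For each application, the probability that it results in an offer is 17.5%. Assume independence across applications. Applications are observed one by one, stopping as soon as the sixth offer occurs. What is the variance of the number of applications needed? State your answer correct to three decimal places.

Y = total applications until the sixth success; negative binomial with r=6, p=0.175.
Var(Y) = r(1−p)/p² = 6·0.825 / 0.175² = 161.63265

161.633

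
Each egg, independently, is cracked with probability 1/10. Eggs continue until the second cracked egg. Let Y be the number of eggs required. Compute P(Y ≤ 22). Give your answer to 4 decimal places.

0.6608

Finishing within 22 eggs ⇔ at least 2 successes in the first 22. With X ~ Binomial(22, 0.10), P(Y ≤ 22) = 1 − P(X ≤ 1).
  k=0: C(22,0)·0.10^0·0.90^22 = 0.098477
  k=1: C(22,1)·0.10^1·0.90^21 = 0.240722
1 − 0.339199 = 0.660801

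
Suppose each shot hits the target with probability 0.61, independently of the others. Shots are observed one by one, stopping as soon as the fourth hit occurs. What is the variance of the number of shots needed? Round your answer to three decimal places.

4.192

Y = total shots until the fourth success; negative binomial with r=4, p=0.61.
Var(Y) = r(1−p)/p² = 4·0.39 / 0.61² = 4.19242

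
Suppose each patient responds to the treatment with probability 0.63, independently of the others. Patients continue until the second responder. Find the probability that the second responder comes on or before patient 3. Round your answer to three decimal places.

Finishing within 3 patients ⇔ at least 2 successes in the first 3. With X ~ Binomial(3, 0.63), P(Y ≤ 3) = 1 − P(X ≤ 1).
  k=0: C(3,0)·0.63^0·0.37^3 = 0.05065
  k=1: C(3,1)·0.63^1·0.37^2 = 0.25874
1 − 0.30939 = 0.69061

0.691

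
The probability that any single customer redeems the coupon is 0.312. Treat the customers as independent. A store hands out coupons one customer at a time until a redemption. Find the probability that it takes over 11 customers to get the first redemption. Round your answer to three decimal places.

0.016

Y = number of customers to the first success; geometric, p = 0.312.
P(Y > 11) = P(first 11 all fail) = (1−p)^11 = 0.01635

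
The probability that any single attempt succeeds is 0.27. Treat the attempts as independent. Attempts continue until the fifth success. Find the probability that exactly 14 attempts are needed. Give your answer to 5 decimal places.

0.06040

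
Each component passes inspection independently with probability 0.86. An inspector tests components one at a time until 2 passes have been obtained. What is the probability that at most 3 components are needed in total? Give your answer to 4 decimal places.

Finishing within 3 components ⇔ at least 2 successes in the first 3. With X ~ Binomial(3, 0.86), P(Y ≤ 3) = 1 − P(X ≤ 1).
  k=0: C(3,0)·0.86^0·0.14^3 = 0.002744
  k=1: C(3,1)·0.86^1·0.14^2 = 0.050568
1 − 0.053312 = 0.946688

0.9467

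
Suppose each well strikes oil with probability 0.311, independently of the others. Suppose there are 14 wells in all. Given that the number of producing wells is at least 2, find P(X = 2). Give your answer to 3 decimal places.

0.105

X ~ Binomial(14, 0.311). Want P(X=2 | X≥2) = P(X=2) / P(X≥2).
P(X=2) = C(14,2)·0.311^2·0.689^12 = 0.10074
P(X≥2) = 1 − 0.00543 − 0.03434 = 0.96023
Ratio = 0.10074 / 0.96023 = 0.10491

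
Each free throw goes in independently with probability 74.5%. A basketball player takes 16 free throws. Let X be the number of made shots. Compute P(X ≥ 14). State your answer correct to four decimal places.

0.1849

X ~ Binomial(16, 0.745); P(X ≥ 14) = Σ C(16,k) p^k (1−p)^(16−k) over k:
  k=14: C(16,14)·0.745^14·0.255^2 = 0.126605
  k=15: C(16,15)·0.745^15·0.255^1 = 0.049318
  k=16: C(16,16)·0.745^16·0.255^0 = 0.009005
Total = 0.184928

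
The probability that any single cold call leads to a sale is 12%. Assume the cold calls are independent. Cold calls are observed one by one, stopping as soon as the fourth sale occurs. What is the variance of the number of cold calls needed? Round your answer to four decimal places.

Y = total cold calls until the fourth success; negative binomial with r=4, p=0.12.
Var(Y) = r(1−p)/p² = 4·0.88 / 0.12² = 244.444444

244.4444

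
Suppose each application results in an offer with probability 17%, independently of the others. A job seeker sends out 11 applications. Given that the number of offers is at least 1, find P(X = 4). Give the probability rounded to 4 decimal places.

X ~ Binomial(11, 0.17). Want P(X=4 | X≥1) = P(X=4) / P(X≥1).
P(X=4) = C(11,4)·0.17^4·0.83^7 = 0.074792
P(X≥1) = 1 − 0.128783 = 0.871217
Ratio = 0.074792 / 0.871217 = 0.085848

0.0858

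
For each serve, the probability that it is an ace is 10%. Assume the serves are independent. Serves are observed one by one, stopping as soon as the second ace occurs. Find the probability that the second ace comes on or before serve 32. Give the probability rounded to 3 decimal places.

0.844

Finishing within 32 serves ⇔ at least 2 successes in the first 32. With X ~ Binomial(32, 0.10), P(Y ≤ 32) = 1 − P(X ≤ 1).
  k=0: C(32,0)·0.10^0·0.90^32 = 0.03434
  k=1: C(32,1)·0.10^1·0.90^31 = 0.12209
1 − 0.15642 = 0.84358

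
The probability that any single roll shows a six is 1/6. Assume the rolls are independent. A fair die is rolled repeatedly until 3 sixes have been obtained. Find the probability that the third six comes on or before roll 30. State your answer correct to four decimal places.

0.8972

Finishing within 30 rolls ⇔ at least 3 successes in the first 30. With X ~ Binomial(30, 0.166667), P(Y ≤ 30) = 1 − P(X ≤ 2).
  k=0: C(30,0)·0.166667^0·0.833333^30 = 0.004213
  k=1: C(30,1)·0.166667^1·0.833333^29 = 0.025276
  k=2: C(30,2)·0.166667^2·0.833333^28 = 0.073301
1 − 0.102790 = 0.897210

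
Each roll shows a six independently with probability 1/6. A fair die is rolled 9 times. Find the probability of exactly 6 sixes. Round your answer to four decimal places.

0.0010

X ~ Binomial(n=9, p=0.166667).
P(X=6) = C(9,6) · p^6 · (1−p)^3
= 84 · 2.1433e-05 · 0.5787 = 0.001042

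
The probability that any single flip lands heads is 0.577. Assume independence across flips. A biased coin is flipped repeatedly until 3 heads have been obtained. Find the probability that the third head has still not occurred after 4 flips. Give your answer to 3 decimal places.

Needing more than 4 flips ⇔ fewer than 3 successes in the first 4. With X ~ Binomial(4, 0.577), P(Y > 4) = P(X ≤ 2).
  k=0: C(4,0)·0.577^0·0.423^4 = 0.03202
  k=1: C(4,1)·0.577^1·0.423^3 = 0.17469
  k=2: C(4,2)·0.577^2·0.423^2 = 0.35742
P(X ≤ 2) = 0.56413

0.564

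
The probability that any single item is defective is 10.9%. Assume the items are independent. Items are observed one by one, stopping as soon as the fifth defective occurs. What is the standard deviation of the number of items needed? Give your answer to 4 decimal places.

Y = total items until the fifth success; negative binomial with r=5, p=0.109.
SD(Y) = √[r(1−p)/p²] = √(374.968437) = 19.364102

19.3641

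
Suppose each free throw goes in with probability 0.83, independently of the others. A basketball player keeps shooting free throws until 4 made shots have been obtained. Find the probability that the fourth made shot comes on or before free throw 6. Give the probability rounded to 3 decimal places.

Finishing within 6 free throws ⇔ at least 4 successes in the first 6. With X ~ Binomial(6, 0.83), P(Y ≤ 6) = 1 − P(X ≤ 3).
  k=0: C(6,0)·0.83^0·0.17^6 = 0.00002
  k=1: C(6,1)·0.83^1·0.17^5 = 0.00071
  k=2: C(6,2)·0.83^2·0.17^4 = 0.00863
  k=3: C(6,3)·0.83^3·0.17^3 = 0.05618
1 − 0.06555 = 0.93445

0.934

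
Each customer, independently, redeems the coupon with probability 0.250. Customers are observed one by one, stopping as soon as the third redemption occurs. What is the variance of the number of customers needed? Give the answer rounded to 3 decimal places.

Y = total customers until the third success; negative binomial with r=3, p=0.25.
Var(Y) = r(1−p)/p² = 3·0.75 / 0.25² = 36.00000

36.000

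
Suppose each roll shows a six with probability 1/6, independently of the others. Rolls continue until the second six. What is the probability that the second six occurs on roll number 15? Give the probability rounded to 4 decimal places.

0.0363

Y = trial on which the second success occurs; negative binomial, r=2, p=0.166667.
P(Y=15) = C(14,1) · p^2 · (1−p)^13
= 14 · 0.027778 · 0.093464 = 0.036347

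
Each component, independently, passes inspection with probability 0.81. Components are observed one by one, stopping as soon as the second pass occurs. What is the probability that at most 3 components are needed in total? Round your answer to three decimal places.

0.905

Finishing within 3 components ⇔ at least 2 successes in the first 3. With X ~ Binomial(3, 0.81), P(Y ≤ 3) = 1 − P(X ≤ 1).
  k=0: C(3,0)·0.81^0·0.19^3 = 0.00686
  k=1: C(3,1)·0.81^1·0.19^2 = 0.08772
1 − 0.09458 = 0.90542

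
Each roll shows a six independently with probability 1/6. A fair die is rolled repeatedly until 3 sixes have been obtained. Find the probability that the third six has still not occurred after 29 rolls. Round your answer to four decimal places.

0.1165

Needing more than 29 rolls ⇔ fewer than 3 successes in the first 29. With X ~ Binomial(29, 0.166667), P(Y > 29) = P(X ≤ 2).
  k=0: C(29,0)·0.166667^0·0.833333^29 = 0.005055
  k=1: C(29,1)·0.166667^1·0.833333^28 = 0.029321
  k=2: C(29,2)·0.166667^2·0.833333^27 = 0.082097
P(X ≤ 2) = 0.116473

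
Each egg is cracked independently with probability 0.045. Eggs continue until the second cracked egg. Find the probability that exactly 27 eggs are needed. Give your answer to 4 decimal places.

0.0167

Y = trial on which the second success occurs; negative binomial, r=2, p=0.045.
P(Y=27) = C(26,1) · p^2 · (1−p)^25
= 26 · 0.002025 · 0.31629 = 0.016653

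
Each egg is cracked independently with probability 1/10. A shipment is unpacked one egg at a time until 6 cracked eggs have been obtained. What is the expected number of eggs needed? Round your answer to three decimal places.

Y = total eggs until the sixth success; negative binomial with r=6, p=0.10.
E[Y] = r / p = 6 / 0.10 = 60.00000

60.000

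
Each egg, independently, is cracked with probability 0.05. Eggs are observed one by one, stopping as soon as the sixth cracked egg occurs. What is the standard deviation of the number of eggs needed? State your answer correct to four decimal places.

Y = total eggs until the sixth success; negative binomial with r=6, p=0.05.
SD(Y) = √[r(1−p)/p²] = √(2280.000000) = 47.749346

47.7493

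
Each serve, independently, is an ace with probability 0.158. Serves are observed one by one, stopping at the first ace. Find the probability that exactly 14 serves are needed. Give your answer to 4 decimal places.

Geometric (trials to first success), p = 0.158.
P(Y = 14) = (1−p)^13 · p = 0.10692 · 0.158 = 0.016893

0.0169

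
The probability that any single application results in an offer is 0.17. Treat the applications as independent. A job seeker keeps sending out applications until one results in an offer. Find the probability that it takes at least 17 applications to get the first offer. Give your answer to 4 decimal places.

0.0507

Y = number of applications to the first success; geometric, p = 0.17.
P(Y > 16) = P(first 16 all fail) = (1−p)^16 = 0.050728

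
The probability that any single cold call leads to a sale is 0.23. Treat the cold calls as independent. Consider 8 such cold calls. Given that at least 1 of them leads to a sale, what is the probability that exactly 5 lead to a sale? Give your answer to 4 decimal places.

X ~ Binomial(8, 0.23). Want P(X=5 | X≥1) = P(X=5) / P(X≥1).
P(X=5) = C(8,5)·0.23^5·0.77^3 = 0.016455
P(X≥1) = 1 − 0.123574 = 0.876426
Ratio = 0.016455 / 0.876426 = 0.018775

0.0188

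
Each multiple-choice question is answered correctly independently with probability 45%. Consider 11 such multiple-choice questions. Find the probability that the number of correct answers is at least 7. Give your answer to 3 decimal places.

0.174

X ~ Binomial(11, 0.45); P(X ≥ 7) = Σ C(11,k) p^k (1−p)^(11−k) over k:
  k=7: C(11,7)·0.45^7·0.55^4 = 0.11284
  k=8: C(11,8)·0.45^8·0.55^3 = 0.04616
  k=9: C(11,9)·0.45^9·0.55^2 = 0.01259
  k=10: C(11,10)·0.45^10·0.55^1 = 0.00206
  k=11: C(11,11)·0.45^11·0.55^0 = 0.00015
Total = 0.17380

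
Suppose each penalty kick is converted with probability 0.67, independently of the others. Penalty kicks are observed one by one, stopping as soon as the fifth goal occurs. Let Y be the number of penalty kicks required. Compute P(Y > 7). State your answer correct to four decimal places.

0.4217

Needing more than 7 penalty kicks ⇔ fewer than 5 successes in the first 7. With X ~ Binomial(7, 0.67), P(Y > 7) = P(X ≤ 4).
  k=0: C(7,0)·0.67^0·0.33^7 = 0.000426
  k=1: C(7,1)·0.67^1·0.33^6 = 0.006057
  k=2: C(7,2)·0.67^2·0.33^5 = 0.036893
  k=3: C(7,3)·0.67^3·0.33^4 = 0.124838
  k=4: C(7,4)·0.67^4·0.33^3 = 0.253460
P(X ≤ 4) = 0.421674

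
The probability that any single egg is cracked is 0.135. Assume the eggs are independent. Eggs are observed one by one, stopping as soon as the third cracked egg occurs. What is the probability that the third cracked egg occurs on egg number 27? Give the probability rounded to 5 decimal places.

0.02462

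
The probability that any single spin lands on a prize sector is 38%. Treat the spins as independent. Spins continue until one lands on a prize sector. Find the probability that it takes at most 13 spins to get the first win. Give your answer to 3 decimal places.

Y = number of spins to the first success; geometric, p = 0.38.
P(Y ≤ 13) = 1 − (1−p)^13 = 1 − 0.00200 = 0.99800

0.998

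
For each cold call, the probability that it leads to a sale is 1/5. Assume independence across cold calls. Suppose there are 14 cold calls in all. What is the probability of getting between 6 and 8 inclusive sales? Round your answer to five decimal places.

0.04347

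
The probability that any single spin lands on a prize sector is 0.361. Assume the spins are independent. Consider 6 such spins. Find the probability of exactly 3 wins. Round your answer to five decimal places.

0.24550

X ~ Binomial(n=6, p=0.361).
P(X=3) = C(6,3) · p^3 · (1−p)^3
= 20 · 0.047046 · 0.26092 = 0.2455015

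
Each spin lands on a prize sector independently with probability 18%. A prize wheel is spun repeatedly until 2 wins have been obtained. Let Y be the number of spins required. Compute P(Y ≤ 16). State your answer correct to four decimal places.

0.8115

Finishing within 16 spins ⇔ at least 2 successes in the first 16. With X ~ Binomial(16, 0.18), P(Y ≤ 16) = 1 − P(X ≤ 1).
  k=0: C(16,0)·0.18^0·0.82^16 = 0.041785
  k=1: C(16,1)·0.18^1·0.82^15 = 0.146757
1 − 0.188543 = 0.811457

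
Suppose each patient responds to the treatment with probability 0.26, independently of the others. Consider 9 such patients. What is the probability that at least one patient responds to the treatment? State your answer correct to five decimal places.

P(at least one) = 1 − P(none) = 1 − (1 − 0.26)^9
= 1 − 0.0665404 = 0.9334596

0.93346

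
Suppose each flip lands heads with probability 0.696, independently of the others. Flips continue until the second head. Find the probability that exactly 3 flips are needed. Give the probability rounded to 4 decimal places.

Y = trial on which the second success occurs; negative binomial, r=2, p=0.696.
P(Y=3) = C(2,1) · p^2 · (1−p)^1
= 2 · 0.48442 · 0.304 = 0.294525

0.2945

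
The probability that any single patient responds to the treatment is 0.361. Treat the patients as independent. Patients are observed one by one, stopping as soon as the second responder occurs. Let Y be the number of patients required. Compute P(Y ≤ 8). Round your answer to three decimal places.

0.847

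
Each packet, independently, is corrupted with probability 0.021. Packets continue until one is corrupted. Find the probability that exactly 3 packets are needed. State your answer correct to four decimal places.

Geometric (trials to first success), p = 0.021.
P(Y = 3) = (1−p)^2 · p = 0.95844 · 0.021 = 0.020127

0.0201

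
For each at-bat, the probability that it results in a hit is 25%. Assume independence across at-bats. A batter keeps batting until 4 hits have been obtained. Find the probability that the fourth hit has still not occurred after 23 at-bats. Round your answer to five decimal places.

0.13696

Needing more than 23 at-bats ⇔ fewer than 4 successes in the first 23. With X ~ Binomial(23, 0.25), P(Y > 23) = P(X ≤ 3).
  k=0: C(23,0)·0.25^0·0.75^23 = 0.0013379
  k=1: C(23,1)·0.25^1·0.75^22 = 0.0102569
  k=2: C(23,2)·0.25^2·0.75^21 = 0.0376086
  k=3: C(23,3)·0.25^3·0.75^20 = 0.0877534
P(X ≤ 3) = 0.1369567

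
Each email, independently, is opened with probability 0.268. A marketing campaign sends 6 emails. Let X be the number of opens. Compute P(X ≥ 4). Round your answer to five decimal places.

X ~ Binomial(6, 0.268); P(X ≥ 4) = Σ C(6,k) p^k (1−p)^(6−k) over k:
  k=4: C(6,4)·0.268^4·0.732^2 = 0.0414622
  k=5: C(6,5)·0.268^5·0.732^1 = 0.0060721
  k=6: C(6,6)·0.268^6·0.732^0 = 0.0003705
Total = 0.0479048

0.04790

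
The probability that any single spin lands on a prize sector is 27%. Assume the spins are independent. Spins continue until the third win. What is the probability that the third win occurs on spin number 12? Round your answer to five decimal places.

0.06373

Y = trial on which the third success occurs; negative binomial, r=3, p=0.27.
P(Y=12) = C(11,2) · p^3 · (1−p)^9
= 55 · 0.019683 · 0.058872 = 0.0637323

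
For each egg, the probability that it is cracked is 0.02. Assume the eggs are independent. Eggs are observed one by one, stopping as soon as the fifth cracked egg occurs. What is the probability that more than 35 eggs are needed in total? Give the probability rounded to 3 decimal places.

Needing more than 35 eggs ⇔ fewer than 5 successes in the first 35. With X ~ Binomial(35, 0.02), P(Y > 35) = P(X ≤ 4).
  k=0: C(35,0)·0.02^0·0.98^35 = 0.49307
  k=1: C(35,1)·0.02^1·0.98^34 = 0.35220
  k=2: C(35,2)·0.02^2·0.98^33 = 0.12219
  k=3: C(35,3)·0.02^3·0.98^32 = 0.02743
  k=4: C(35,4)·0.02^4·0.98^31 = 0.00448
P(X ≤ 4) = 0.99937

0.999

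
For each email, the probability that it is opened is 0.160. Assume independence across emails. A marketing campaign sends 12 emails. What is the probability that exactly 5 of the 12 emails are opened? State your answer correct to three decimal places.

0.025

X ~ Binomial(n=12, p=0.16).
P(X=5) = C(12,5) · p^5 · (1−p)^7
= 792 · 0.00010486 · 0.29509 = 0.02451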